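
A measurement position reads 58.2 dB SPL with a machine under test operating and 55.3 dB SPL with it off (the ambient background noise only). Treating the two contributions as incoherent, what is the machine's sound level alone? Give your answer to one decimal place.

55.1 dB SPL

Subtract intensities: L_src = 10·log₁₀(10^(L_total/10) − 10^(L_bg/10)).
L_src = 10·log₁₀(10^(58.2/10) − 10^(55.3/10)) = 10·log₁₀(321800) = 55.1 dB SPL.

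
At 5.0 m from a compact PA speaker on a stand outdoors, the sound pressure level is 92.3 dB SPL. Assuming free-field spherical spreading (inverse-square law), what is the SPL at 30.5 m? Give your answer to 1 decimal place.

76.6 dB SPL

Free-field point source: level drops by 20·log₁₀ of the distance ratio.
ΔL = −20·log₁₀(30.5/5.0) = -15.71 dB, so L₂ = 92.3 + (-15.71) = 76.6 dB SPL.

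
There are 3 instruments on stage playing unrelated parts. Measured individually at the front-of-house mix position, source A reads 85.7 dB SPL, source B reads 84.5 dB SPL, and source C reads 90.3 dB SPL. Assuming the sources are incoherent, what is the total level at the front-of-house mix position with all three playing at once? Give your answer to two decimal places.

92.37 dB SPL

Add the sources as powers (linear), then convert back to dB:
L_total = 10·log₁₀(10^(85.7/10) + 10^(84.5/10) + 10^(90.3/10)) = 10·log₁₀(1725000000) = 92.37 dB SPL.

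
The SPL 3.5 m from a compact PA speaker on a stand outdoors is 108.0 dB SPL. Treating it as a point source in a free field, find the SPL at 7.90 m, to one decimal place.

Free-field point source: level drops by 20·log₁₀ of the distance ratio.
ΔL = −20·log₁₀(7.90/3.5) = -7.07 dB, so L₂ = 108.0 + (-7.07) = 100.9 dB SPL.

100.9 dB SPL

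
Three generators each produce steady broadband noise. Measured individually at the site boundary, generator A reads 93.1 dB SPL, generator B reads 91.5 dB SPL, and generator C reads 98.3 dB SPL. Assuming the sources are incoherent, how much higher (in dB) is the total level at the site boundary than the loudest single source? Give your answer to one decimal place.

Add the sources as powers (linear), then convert back to dB:
L_total = 10·log₁₀(10^(93.1/10) + 10^(91.5/10) + 10^(98.3/10)) = 100.09 dB SPL.
Excess over the loudest (98.3 dB): 100.09 − 98.3 = 1.8 dB.

1.8 dB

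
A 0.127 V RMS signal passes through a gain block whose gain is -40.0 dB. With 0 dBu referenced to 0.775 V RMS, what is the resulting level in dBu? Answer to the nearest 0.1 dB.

-55.7 dBu

Input level: 20·log₁₀(0.127/0.775) = -15.71 dBu.
Output: -15.71 − 40.0 = -55.7 dBu.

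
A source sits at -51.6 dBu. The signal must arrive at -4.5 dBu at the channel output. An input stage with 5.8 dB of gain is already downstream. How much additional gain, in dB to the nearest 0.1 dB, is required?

41.3 dB

The required make-up gain is the shortfall in the dB sum.
G = -4.5 − (-51.6) − 5.8 = 41.3 dB.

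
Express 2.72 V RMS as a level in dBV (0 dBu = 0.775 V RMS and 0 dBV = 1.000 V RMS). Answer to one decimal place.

+8.7 dBV

dBV = 20·log₁₀(V / 1.000 V).
20·log₁₀(2.72/1.000) = +8.7 dBV.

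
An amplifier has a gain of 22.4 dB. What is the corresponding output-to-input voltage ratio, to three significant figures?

13.2

Voltage ratio = 10^(dB/20).
10^(22.4/20) = 10^(1.120) = 13.2.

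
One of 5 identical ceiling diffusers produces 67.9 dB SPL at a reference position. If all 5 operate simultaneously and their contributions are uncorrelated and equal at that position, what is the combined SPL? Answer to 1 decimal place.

74.9 dB SPL

5 equal incoherent sources raise the level by 10·log₁₀(5) = 6.99 dB.
L_total = 67.9 + 6.99 = 74.9 dB SPL.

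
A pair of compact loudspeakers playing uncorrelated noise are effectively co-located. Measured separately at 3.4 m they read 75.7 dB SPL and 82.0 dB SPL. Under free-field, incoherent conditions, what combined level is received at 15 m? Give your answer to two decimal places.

Combined at 3.4 m: 10·log₁₀(10^(75.7/10)+10^(82.0/10)) = 82.915 dB SPL.
Then apply −20·log₁₀(15/3.4) = -12.892 dB → 70.02 dB SPL.

70.02 dB SPL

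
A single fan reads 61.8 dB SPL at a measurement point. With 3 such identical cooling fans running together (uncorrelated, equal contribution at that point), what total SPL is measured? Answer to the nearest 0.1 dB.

3 equal incoherent sources raise the level by 10·log₁₀(3) = 4.77 dB.
L_total = 61.8 + 4.77 = 66.6 dB SPL.

66.6 dB SPL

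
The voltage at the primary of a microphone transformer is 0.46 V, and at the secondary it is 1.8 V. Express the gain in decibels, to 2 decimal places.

For a voltage ratio, dB = 20·log₁₀(V₂/V₁).
20·log₁₀(1.8/0.46) = 20·log₁₀(3.913) = 11.85 dB.

11.85 dB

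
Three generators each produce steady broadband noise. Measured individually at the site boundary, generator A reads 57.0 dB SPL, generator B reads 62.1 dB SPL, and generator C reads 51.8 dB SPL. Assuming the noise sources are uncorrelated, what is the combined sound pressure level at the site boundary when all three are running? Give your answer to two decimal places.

Uncorrelated sources add in intensity (power), not in dB.
L_total = 10·log₁₀(10^(57.0/10) + 10^(62.1/10) + 10^(51.8/10)) = 10·log₁₀(2274000) = 63.57 dB SPL.

63.57 dB SPL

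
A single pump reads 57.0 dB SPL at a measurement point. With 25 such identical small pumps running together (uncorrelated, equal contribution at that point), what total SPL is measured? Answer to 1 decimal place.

71.0 dB SPL

25 equal incoherent sources raise the level by 10·log₁₀(25) = 13.98 dB.
L_total = 57.0 + 13.98 = 71.0 dB SPL.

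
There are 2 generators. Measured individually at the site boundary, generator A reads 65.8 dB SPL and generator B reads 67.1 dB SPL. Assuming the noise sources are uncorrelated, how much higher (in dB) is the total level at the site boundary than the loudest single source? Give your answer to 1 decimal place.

Add the sources as powers (linear), then convert back to dB:
L_total = 10·log₁₀(10^(65.8/10) + 10^(67.1/10)) = 69.51 dB SPL.
Excess over the loudest (67.1 dB): 69.51 − 67.1 = 2.4 dB.

2.4 dB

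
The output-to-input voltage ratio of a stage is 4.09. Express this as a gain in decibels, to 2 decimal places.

Voltage is an amplitude quantity, so gain = 20·log₁₀(V_out/V_in).
20·log₁₀(4.09) = 12.23 dB.

12.23 dB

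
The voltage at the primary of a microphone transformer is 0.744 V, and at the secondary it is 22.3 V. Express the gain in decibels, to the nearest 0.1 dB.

Voltage ratio → dB uses the 20·log₁₀ form:
20·log₁₀(22.3/0.744) = 20·log₁₀(29.97) = 29.5 dB.

29.5 dB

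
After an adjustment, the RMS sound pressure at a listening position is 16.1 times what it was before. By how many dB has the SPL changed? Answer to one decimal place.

24.1 dB

Sound pressure is an amplitude quantity: ΔL = 20·log₁₀(p₂/p₁).
20·log₁₀(16.1) = 24.1 dB.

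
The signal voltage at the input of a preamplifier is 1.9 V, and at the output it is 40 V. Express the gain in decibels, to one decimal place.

26.5 dB

Voltage is an amplitude quantity, so gain = 20·log₁₀(V_out/V_in).
20·log₁₀(40/1.9) = 20·log₁₀(21.05) = 26.5 dB.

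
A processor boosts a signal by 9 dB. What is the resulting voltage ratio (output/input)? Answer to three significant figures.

Voltage ratio = 10^(dB/20).
10^(9/20) = 10^(0.4500) = 2.82.

2.82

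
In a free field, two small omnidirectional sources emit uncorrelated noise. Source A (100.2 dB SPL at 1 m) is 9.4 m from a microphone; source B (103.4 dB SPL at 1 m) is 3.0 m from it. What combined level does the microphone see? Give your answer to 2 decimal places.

At the listener: L_A = 100.2 − 20·log₁₀(9.4) = 80.737 dB; L_B = 103.4 − 20·log₁₀(3.0) = 93.858 dB.
Combined: 10·log₁₀(10^(80.737/10)+10^(93.858/10)) = 94.06 dB SPL.

94.06 dB SPL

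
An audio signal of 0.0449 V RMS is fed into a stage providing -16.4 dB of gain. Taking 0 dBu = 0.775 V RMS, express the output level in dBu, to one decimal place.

Input level: 20·log₁₀(0.0449/0.775) = -24.74 dBu.
Output: -24.74 − 16.4 = -41.1 dBu.

-41.1 dBu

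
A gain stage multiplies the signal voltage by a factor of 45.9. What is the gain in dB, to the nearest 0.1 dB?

33.2 dB

Voltage ratio → dB uses the 20·log₁₀ form:
20·log₁₀(45.9) = 33.2 dB.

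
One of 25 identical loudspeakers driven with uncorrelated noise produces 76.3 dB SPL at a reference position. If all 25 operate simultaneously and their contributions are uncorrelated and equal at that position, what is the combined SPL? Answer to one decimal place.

25 equal incoherent sources raise the level by 10·log₁₀(25) = 13.98 dB.
L_total = 76.3 + 13.98 = 90.3 dB SPL.

90.3 dB SPL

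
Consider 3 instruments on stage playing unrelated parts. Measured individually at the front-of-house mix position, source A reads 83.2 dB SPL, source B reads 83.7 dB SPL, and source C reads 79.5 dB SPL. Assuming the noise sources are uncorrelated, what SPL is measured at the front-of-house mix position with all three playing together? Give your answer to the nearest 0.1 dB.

Add the sources as powers (linear), then convert back to dB:
L_total = 10·log₁₀(10^(83.2/10) + 10^(83.7/10) + 10^(79.5/10)) = 10·log₁₀(532500000) = 87.3 dB SPL.

87.3 dB SPL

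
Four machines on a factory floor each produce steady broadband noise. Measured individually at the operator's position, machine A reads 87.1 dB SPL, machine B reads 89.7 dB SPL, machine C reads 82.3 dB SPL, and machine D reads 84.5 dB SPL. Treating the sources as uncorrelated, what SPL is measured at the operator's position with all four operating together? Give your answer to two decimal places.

92.78 dB SPL

Add the sources as powers (linear), then convert back to dB:
L_total = 10·log₁₀(10^(87.1/10) + 10^(89.7/10) + 10^(82.3/10) + 10^(84.5/10)) = 10·log₁₀(1898000000) = 92.78 dB SPL.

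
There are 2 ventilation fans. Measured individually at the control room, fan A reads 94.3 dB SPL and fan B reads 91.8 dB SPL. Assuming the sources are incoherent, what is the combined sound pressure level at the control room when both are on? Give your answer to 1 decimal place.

Incoherent sources sum as intensities:
L_total = 10·log₁₀(10^(94.3/10) + 10^(91.8/10)) = 10·log₁₀(4205000000) = 96.2 dB SPL.

96.2 dB SPL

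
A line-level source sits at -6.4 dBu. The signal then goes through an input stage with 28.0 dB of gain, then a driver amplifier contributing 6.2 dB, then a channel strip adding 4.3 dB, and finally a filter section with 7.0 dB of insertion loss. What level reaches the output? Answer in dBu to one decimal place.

In dB, series stages simply add:
-6.4 + 28.0 + 6.2 + 4.3 − 7.0 = +25.1 dBu.

+25.1 dBu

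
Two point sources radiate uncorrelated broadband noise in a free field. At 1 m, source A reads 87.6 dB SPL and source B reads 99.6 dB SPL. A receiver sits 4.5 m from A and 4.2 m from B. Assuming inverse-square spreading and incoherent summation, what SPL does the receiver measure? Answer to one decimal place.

87.4 dB SPL

At the listener: L_A = 87.6 − 20·log₁₀(4.5) = 74.54 dB; L_B = 99.6 − 20·log₁₀(4.2) = 87.14 dB.
Combined: 10·log₁₀(10^(74.54/10)+10^(87.14/10)) = 87.4 dB SPL.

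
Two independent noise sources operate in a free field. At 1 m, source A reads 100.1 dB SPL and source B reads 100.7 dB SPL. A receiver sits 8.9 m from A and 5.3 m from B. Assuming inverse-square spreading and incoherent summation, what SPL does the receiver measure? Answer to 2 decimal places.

87.38 dB SPL

At the listener: L_A = 100.1 − 20·log₁₀(8.9) = 81.112 dB; L_B = 100.7 − 20·log₁₀(5.3) = 86.214 dB.
Combined: 10·log₁₀(10^(81.112/10)+10^(86.214/10)) = 87.38 dB SPL.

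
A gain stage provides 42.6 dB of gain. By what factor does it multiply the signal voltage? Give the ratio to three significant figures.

135

Voltage ratio = 10^(dB/20).
10^(42.6/20) = 10^(2.130) = 135.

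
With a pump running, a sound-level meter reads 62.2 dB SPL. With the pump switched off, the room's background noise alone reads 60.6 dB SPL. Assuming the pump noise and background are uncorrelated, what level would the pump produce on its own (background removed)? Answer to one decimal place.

Subtract intensities: L_src = 10·log₁₀(10^(L_total/10) − 10^(L_bg/10)).
L_src = 10·log₁₀(10^(62.2/10) − 10^(60.6/10)) = 10·log₁₀(511400) = 57.1 dB SPL.

57.1 dB SPL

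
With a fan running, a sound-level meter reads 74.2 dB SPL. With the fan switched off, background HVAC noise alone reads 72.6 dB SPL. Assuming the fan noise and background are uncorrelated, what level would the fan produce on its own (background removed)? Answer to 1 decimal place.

Remove the background by subtracting linear intensities:
L_src = 10·log₁₀(10^(74.2/10) − 10^(72.6/10)) = 10·log₁₀(8106000) = 69.1 dB SPL.

69.1 dB SPL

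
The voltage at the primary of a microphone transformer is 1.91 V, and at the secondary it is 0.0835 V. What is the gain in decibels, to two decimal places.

Voltage ratio → dB uses the 20·log₁₀ form:
20·log₁₀(0.0835/1.91) = 20·log₁₀(0.04372) = -27.19 dB.

-27.19 dB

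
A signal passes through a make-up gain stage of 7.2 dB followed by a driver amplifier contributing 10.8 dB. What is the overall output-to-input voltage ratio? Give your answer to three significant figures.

7.94

Net gain = 7.2 + 10.8 = 18.0 dB.
Voltage ratio = 10^(18.0/20) = 7.94.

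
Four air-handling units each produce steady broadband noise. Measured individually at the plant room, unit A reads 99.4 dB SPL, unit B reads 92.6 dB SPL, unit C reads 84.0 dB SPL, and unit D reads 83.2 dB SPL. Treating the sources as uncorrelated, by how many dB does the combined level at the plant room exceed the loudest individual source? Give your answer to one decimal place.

Uncorrelated sources add in intensity (power), not in dB.
L_total = 10·log₁₀(10^(99.4/10) + 10^(92.6/10) + 10^(84.0/10) + 10^(83.2/10)) = 100.41 dB SPL.
Excess over the loudest (99.4 dB): 100.41 − 99.4 = 1.0 dB.

1.0 dB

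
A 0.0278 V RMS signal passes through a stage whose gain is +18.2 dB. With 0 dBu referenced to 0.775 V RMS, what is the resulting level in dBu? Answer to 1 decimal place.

Input level: 20·log₁₀(0.0278/0.775) = -28.91 dBu.
Output: -28.91 + 18.2 = -10.7 dBu.

-10.7 dBu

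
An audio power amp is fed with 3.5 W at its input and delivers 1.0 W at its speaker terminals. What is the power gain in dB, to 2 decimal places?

-5.44 dB

Power ratio → dB uses the 10·log₁₀ form:
10·log₁₀(1.0/3.5) = 10·log₁₀(0.2857) = -5.44 dB.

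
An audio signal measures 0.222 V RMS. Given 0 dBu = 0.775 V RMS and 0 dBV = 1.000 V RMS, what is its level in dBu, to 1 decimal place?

dBu = 20·log₁₀(V / 0.775 V).
20·log₁₀(0.222/0.775) = -10.9 dBu.

-10.9 dBu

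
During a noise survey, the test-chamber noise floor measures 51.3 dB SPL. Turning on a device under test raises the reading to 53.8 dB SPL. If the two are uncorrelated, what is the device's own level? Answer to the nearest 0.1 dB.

50.2 dB SPL

Subtract intensities: L_src = 10·log₁₀(10^(L_total/10) − 10^(L_bg/10)).
L_src = 10·log₁₀(10^(53.8/10) − 10^(51.3/10)) = 10·log₁₀(105000) = 50.2 dB SPL.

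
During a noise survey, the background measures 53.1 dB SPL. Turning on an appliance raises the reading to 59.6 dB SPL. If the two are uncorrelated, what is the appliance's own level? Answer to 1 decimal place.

58.5 dB SPL

Background correction is a power subtraction:
L_src = 10·log₁₀(10^(59.6/10) − 10^(53.1/10)) = 10·log₁₀(707800) = 58.5 dB SPL.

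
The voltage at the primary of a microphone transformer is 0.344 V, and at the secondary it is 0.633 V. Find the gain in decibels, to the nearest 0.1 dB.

5.3 dB

Voltage ratio → dB uses the 20·log₁₀ form:
20·log₁₀(0.633/0.344) = 20·log₁₀(1.840) = 5.3 dB.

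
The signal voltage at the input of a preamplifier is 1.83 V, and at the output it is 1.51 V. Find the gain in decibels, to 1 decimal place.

-1.7 dB

Voltage is an amplitude quantity, so gain = 20·log₁₀(V_out/V_in).
20·log₁₀(1.51/1.83) = 20·log₁₀(0.8251) = -1.7 dB.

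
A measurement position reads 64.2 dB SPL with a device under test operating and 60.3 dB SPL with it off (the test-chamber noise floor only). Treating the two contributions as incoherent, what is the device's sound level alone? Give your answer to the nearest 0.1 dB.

61.9 dB SPL

Remove the background by subtracting linear intensities:
L_src = 10·log₁₀(10^(64.2/10) − 10^(60.3/10)) = 10·log₁₀(1559000) = 61.9 dB SPL.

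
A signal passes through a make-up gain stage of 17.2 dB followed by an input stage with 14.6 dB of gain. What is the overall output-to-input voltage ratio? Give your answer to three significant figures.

38.9

Net gain = 17.2 + 14.6 = 31.8 dB.
Voltage ratio = 10^(31.8/20) = 38.9.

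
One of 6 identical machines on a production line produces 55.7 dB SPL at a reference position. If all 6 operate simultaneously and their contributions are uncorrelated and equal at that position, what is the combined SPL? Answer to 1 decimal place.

63.5 dB SPL

6 equal incoherent sources raise the level by 10·log₁₀(6) = 7.78 dB.
L_total = 55.7 + 7.78 = 63.5 dB SPL.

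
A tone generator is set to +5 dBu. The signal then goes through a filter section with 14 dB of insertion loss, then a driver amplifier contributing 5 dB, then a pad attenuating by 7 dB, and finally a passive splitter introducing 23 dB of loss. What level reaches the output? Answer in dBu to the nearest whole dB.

-34 dBu

Gain stages sum in dB:
+5 − 14 + 5 − 7 − 23 = -34 dBu.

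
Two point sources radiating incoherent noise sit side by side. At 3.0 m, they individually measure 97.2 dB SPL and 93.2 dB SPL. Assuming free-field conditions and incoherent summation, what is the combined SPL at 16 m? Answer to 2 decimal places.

84.12 dB SPL

Combined at 3.0 m: 10·log₁₀(10^(97.2/10)+10^(93.2/10)) = 98.655 dB SPL.
Then apply −20·log₁₀(16/3.0) = -14.540 dB → 84.12 dB SPL.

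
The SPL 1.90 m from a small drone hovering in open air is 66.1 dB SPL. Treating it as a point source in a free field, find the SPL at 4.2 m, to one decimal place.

Inverse-square spreading gives ΔL = −20·log₁₀(d₂/d₁).
ΔL = −20·log₁₀(4.2/1.90) = -6.89 dB, so L₂ = 66.1 + (-6.89) = 59.2 dB SPL.

59.2 dB SPL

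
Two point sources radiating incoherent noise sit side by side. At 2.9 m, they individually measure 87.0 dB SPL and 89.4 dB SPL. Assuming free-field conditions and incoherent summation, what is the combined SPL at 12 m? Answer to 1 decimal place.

79.0 dB SPL

Combined at 2.9 m: 10·log₁₀(10^(87.0/10)+10^(89.4/10)) = 91.37 dB SPL.
Then apply −20·log₁₀(12/2.9) = -12.34 dB → 79.0 dB SPL.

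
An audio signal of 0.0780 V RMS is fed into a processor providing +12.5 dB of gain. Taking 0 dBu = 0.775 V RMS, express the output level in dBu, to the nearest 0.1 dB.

-7.4 dBu

Input level: 20·log₁₀(0.0780/0.775) = -19.94 dBu.
Output: -19.94 + 12.5 = -7.4 dBu.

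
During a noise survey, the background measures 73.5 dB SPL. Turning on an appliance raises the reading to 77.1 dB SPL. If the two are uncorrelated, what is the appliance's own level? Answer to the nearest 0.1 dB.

74.6 dB SPL

Background correction is a power subtraction:
L_src = 10·log₁₀(10^(77.1/10) − 10^(73.5/10)) = 10·log₁₀(28900000) = 74.6 dB SPL.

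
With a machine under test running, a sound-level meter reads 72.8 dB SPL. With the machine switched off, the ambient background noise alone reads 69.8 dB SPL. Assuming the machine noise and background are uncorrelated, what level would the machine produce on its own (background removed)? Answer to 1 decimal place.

69.8 dB SPL

Remove the background by subtracting linear intensities:
L_src = 10·log₁₀(10^(72.8/10) − 10^(69.8/10)) = 10·log₁₀(9505000) = 69.8 dB SPL.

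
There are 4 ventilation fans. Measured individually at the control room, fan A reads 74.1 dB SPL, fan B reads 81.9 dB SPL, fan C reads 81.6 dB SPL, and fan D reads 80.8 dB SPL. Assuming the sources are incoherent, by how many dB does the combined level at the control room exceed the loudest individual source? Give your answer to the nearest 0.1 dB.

Uncorrelated sources add in intensity (power), not in dB.
L_total = 10·log₁₀(10^(74.1/10) + 10^(81.9/10) + 10^(81.6/10) + 10^(80.8/10)) = 86.49 dB SPL.
Excess over the loudest (81.9 dB): 86.49 − 81.9 = 4.6 dB.

4.6 dB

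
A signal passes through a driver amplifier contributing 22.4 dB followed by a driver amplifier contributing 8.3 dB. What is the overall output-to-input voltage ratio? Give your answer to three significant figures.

Net gain = 22.4 + 8.3 = 30.7 dB.
Voltage ratio = 10^(30.7/20) = 34.3.

34.3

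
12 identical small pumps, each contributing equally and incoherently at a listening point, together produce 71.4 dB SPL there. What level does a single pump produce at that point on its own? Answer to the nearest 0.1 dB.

60.6 dB SPL

12 equal incoherent sources add 10·log₁₀(12) = 10.79 dB over one source.
L_one = 71.4 − 10.79 = 60.6 dB SPL.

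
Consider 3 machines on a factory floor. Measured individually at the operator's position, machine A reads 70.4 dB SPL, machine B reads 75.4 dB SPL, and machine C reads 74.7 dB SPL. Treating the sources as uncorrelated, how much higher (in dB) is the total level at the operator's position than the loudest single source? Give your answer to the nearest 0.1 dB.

Uncorrelated sources add in intensity (power), not in dB.
L_total = 10·log₁₀(10^(70.4/10) + 10^(75.4/10) + 10^(74.7/10)) = 78.76 dB SPL.
Excess over the loudest (75.4 dB): 78.76 − 75.4 = 3.4 dB.

3.4 dB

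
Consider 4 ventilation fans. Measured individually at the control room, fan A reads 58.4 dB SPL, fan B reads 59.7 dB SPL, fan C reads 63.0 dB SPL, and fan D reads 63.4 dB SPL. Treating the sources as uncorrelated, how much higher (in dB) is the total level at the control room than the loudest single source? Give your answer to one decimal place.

Add the sources as powers (linear), then convert back to dB:
L_total = 10·log₁₀(10^(58.4/10) + 10^(59.7/10) + 10^(63.0/10) + 10^(63.4/10)) = 67.64 dB SPL.
Excess over the loudest (63.4 dB): 67.64 − 63.4 = 4.2 dB.

4.2 dB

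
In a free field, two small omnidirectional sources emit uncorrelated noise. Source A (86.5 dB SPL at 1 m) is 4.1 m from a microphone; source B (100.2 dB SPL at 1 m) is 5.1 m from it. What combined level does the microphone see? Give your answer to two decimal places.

At the listener: L_A = 86.5 − 20·log₁₀(4.1) = 74.244 dB; L_B = 100.2 − 20·log₁₀(5.1) = 86.049 dB.
Combined: 10·log₁₀(10^(74.244/10)+10^(86.049/10)) = 86.33 dB SPL.

86.33 dB SPL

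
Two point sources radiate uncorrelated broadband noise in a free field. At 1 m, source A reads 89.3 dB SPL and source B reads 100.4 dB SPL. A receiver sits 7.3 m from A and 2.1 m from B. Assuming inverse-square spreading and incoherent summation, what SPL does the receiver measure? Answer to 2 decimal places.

93.98 dB SPL

At the listener: L_A = 89.3 − 20·log₁₀(7.3) = 72.034 dB; L_B = 100.4 − 20·log₁₀(2.1) = 93.956 dB.
Combined: 10·log₁₀(10^(72.034/10)+10^(93.956/10)) = 93.98 dB SPL.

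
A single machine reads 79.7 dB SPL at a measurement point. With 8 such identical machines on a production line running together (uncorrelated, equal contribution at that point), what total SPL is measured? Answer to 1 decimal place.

8 equal incoherent sources raise the level by 10·log₁₀(8) = 9.03 dB.
L_total = 79.7 + 9.03 = 88.7 dB SPL.

88.7 dB SPL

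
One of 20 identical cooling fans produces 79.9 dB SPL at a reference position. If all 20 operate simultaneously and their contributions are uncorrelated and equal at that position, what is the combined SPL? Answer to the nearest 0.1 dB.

20 equal incoherent sources raise the level by 10·log₁₀(20) = 13.01 dB.
L_total = 79.9 + 13.01 = 92.9 dB SPL.

92.9 dB SPL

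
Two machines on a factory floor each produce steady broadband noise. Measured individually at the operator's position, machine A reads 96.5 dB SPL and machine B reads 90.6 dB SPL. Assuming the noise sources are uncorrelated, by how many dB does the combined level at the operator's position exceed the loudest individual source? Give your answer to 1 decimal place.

Incoherent sources sum as intensities:
L_total = 10·log₁₀(10^(96.5/10) + 10^(90.6/10)) = 97.49 dB SPL.
Excess over the loudest (96.5 dB): 97.49 − 96.5 = 1.0 dB.

1.0 dB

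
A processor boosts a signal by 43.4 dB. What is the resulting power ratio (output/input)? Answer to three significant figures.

21900

Power ratio = 10^(dB/10).
10^(43.4/10) = 10^(4.340) = 21900.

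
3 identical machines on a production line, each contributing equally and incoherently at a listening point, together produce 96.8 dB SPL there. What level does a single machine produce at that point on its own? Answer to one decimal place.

92.0 dB SPL

3 equal incoherent sources add 10·log₁₀(3) = 4.77 dB over one source.
L_one = 96.8 − 4.77 = 92.0 dB SPL.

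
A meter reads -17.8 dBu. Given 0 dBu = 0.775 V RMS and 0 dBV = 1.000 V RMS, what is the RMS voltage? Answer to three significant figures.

0.0998 V

V = 0.775 V × 10^(-17.8/20).
= 0.775 × 0.1288 = 0.0998 V.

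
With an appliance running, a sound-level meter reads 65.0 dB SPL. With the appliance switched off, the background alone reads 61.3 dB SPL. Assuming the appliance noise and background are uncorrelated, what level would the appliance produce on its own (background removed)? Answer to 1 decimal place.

Subtract intensities: L_src = 10·log₁₀(10^(L_total/10) − 10^(L_bg/10)).
L_src = 10·log₁₀(10^(65.0/10) − 10^(61.3/10)) = 10·log₁₀(1813000) = 62.6 dB SPL.

62.6 dB SPL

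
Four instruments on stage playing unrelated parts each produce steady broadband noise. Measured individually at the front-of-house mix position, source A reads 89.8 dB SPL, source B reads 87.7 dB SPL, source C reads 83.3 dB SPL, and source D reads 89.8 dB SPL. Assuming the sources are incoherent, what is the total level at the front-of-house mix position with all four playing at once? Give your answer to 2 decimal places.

94.33 dB SPL

Add the sources as powers (linear), then convert back to dB:
L_total = 10·log₁₀(10^(89.8/10) + 10^(87.7/10) + 10^(83.3/10) + 10^(89.8/10)) = 10·log₁₀(2713000000) = 94.33 dB SPL.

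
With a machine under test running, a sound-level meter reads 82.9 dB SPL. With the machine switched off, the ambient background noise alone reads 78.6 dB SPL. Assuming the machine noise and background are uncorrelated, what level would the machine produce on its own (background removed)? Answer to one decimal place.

Background correction is a power subtraction:
L_src = 10·log₁₀(10^(82.9/10) − 10^(78.6/10)) = 10·log₁₀(122500000) = 80.9 dB SPL.

80.9 dB SPL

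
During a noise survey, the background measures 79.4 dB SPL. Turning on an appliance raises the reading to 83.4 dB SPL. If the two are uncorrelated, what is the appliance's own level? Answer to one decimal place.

81.2 dB SPL

Background correction is a power subtraction:
L_src = 10·log₁₀(10^(83.4/10) − 10^(79.4/10)) = 10·log₁₀(131700000) = 81.2 dB SPL.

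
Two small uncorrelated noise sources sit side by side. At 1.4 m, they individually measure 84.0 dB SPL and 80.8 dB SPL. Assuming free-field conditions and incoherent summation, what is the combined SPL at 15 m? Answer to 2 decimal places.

65.10 dB SPL

Combined at 1.4 m: 10·log₁₀(10^(84.0/10)+10^(80.8/10)) = 85.699 dB SPL.
Then apply −20·log₁₀(15/1.4) = -20.599 dB → 65.10 dB SPL.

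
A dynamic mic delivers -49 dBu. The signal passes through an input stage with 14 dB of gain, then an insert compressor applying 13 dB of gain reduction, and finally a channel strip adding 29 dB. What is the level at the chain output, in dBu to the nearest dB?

-19 dBu

Gain stages sum in dB:
-49 + 14 − 13 + 29 = -19 dBu.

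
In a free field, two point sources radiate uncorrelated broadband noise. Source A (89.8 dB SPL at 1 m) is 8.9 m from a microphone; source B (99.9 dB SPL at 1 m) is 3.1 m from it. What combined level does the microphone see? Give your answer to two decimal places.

At the listener: L_A = 89.8 − 20·log₁₀(8.9) = 70.812 dB; L_B = 99.9 − 20·log₁₀(3.1) = 90.073 dB.
Combined: 10·log₁₀(10^(70.812/10)+10^(90.073/10)) = 90.12 dB SPL.

90.12 dB SPL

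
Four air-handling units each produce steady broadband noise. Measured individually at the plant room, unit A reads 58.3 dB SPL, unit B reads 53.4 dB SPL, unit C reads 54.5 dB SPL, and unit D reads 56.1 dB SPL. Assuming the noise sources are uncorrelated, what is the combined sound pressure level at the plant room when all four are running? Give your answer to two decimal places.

Incoherent sources sum as intensities:
L_total = 10·log₁₀(10^(58.3/10) + 10^(53.4/10) + 10^(54.5/10) + 10^(56.1/10)) = 10·log₁₀(1584000) = 62.00 dB SPL.

62.00 dB SPL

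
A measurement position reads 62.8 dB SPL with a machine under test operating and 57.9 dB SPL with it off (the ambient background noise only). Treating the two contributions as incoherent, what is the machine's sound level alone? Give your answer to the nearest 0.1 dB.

Background correction is a power subtraction:
L_src = 10·log₁₀(10^(62.8/10) − 10^(57.9/10)) = 10·log₁₀(1289000) = 61.1 dB SPL.

61.1 dB SPL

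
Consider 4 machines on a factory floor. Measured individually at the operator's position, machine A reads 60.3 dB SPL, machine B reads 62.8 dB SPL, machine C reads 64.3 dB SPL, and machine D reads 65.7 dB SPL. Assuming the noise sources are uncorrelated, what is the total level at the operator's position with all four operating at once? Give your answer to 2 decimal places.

69.72 dB SPL

Uncorrelated sources add in intensity (power), not in dB.
L_total = 10·log₁₀(10^(60.3/10) + 10^(62.8/10) + 10^(64.3/10) + 10^(65.7/10)) = 10·log₁₀(9384000) = 69.72 dB SPL.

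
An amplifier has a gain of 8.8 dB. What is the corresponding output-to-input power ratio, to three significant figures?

7.59

Power ratio = 10^(dB/10).
10^(8.8/10) = 10^(0.8800) = 7.59.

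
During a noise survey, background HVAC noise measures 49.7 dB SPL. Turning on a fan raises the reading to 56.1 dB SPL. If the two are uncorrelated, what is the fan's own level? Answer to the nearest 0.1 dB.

55.0 dB SPL

Remove the background by subtracting linear intensities:
L_src = 10·log₁₀(10^(56.1/10) − 10^(49.7/10)) = 10·log₁₀(314100) = 55.0 dB SPL.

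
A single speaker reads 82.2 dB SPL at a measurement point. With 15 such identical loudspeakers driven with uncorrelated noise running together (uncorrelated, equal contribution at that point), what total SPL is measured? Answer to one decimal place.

15 equal incoherent sources raise the level by 10·log₁₀(15) = 11.76 dB.
L_total = 82.2 + 11.76 = 94.0 dB SPL.

94.0 dB SPL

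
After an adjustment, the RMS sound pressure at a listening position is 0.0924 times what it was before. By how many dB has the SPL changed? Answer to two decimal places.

-20.69 dB

SPL change from a pressure ratio uses the 20·log₁₀ form:
20·log₁₀(0.0924) = -20.69 dB.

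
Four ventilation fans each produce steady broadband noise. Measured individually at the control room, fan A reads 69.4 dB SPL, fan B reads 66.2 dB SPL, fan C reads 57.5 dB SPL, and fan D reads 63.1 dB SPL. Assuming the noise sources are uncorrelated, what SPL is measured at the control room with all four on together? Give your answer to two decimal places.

Uncorrelated sources add in intensity (power), not in dB.
L_total = 10·log₁₀(10^(69.4/10) + 10^(66.2/10) + 10^(57.5/10) + 10^(63.1/10)) = 10·log₁₀(15480000) = 71.90 dB SPL.

71.90 dB SPL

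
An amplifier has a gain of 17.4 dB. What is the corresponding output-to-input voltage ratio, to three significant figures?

Voltage ratio = 10^(dB/20).
10^(17.4/20) = 10^(0.8700) = 7.41.

7.41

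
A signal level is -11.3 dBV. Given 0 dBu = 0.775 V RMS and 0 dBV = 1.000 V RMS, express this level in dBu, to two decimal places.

-9.09 dBu

The offset between the scales is 20·log₁₀(0.775/1.000) = −2.214 dB.
So dBu = -11.3 + 2.214 = -9.09 dBu.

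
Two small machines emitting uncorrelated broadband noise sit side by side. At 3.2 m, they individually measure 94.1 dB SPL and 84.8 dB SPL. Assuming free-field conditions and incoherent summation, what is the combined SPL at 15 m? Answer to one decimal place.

81.2 dB SPL

Combined at 3.2 m: 10·log₁₀(10^(94.1/10)+10^(84.8/10)) = 94.58 dB SPL.
Then apply −20·log₁₀(15/3.2) = -13.42 dB → 81.2 dB SPL.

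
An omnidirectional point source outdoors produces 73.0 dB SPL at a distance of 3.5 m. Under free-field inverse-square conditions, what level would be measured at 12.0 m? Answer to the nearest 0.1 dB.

62.3 dB SPL

Inverse-square spreading gives ΔL = −20·log₁₀(d₂/d₁).
ΔL = −20·log₁₀(12.0/3.5) = -10.70 dB, so L₂ = 73.0 + (-10.70) = 62.3 dB SPL.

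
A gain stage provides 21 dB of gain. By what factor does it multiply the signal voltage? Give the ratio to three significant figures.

11.2

Voltage ratio = 10^(dB/20).
10^(21/20) = 10^(1.050) = 11.2.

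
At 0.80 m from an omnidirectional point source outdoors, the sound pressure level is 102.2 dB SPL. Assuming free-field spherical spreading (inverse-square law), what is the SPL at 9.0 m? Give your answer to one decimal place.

81.2 dB SPL

Inverse-square spreading gives ΔL = −20·log₁₀(d₂/d₁).
ΔL = −20·log₁₀(9.0/0.80) = -21.02 dB, so L₂ = 102.2 + (-21.02) = 81.2 dB SPL.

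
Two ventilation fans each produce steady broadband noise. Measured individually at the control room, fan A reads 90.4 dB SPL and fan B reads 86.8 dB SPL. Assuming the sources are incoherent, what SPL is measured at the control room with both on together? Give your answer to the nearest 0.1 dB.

92.0 dB SPL

Uncorrelated sources add in intensity (power), not in dB.
L_total = 10·log₁₀(10^(90.4/10) + 10^(86.8/10)) = 10·log₁₀(1575000000) = 92.0 dB SPL.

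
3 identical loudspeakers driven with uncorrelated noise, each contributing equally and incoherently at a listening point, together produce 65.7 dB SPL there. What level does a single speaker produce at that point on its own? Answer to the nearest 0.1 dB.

3 equal incoherent sources add 10·log₁₀(3) = 4.77 dB over one source.
L_one = 65.7 − 4.77 = 60.9 dB SPL.

60.9 dB SPL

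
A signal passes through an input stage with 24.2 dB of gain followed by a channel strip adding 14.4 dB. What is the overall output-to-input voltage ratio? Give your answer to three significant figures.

Net gain = 24.2 + 14.4 = 38.6 dB.
Voltage ratio = 10^(38.6/20) = 85.1.

85.1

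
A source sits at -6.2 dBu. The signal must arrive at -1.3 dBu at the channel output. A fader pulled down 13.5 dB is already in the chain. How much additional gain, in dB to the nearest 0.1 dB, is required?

The required make-up gain is the shortfall in the dB sum.
G = -1.3 − (-6.2) + 13.5 = 18.4 dB.

18.4 dB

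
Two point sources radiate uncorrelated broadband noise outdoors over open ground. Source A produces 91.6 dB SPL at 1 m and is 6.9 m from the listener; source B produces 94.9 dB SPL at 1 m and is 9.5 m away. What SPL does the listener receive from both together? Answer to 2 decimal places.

At the listener: L_A = 91.6 − 20·log₁₀(6.9) = 74.823 dB; L_B = 94.9 − 20·log₁₀(9.5) = 75.346 dB.
Combined: 10·log₁₀(10^(74.823/10)+10^(75.346/10)) = 78.10 dB SPL.

78.10 dB SPL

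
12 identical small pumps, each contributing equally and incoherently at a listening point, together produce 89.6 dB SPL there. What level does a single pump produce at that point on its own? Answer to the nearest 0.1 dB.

12 equal incoherent sources add 10·log₁₀(12) = 10.79 dB over one source.
L_one = 89.6 − 10.79 = 78.8 dB SPL.

78.8 dB SPL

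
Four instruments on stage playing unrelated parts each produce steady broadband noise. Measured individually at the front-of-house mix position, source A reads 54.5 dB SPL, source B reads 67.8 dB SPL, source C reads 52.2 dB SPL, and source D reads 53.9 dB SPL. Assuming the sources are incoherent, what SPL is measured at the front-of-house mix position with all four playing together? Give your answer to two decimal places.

68.27 dB SPL

Add the sources as powers (linear), then convert back to dB:
L_total = 10·log₁₀(10^(54.5/10) + 10^(67.8/10) + 10^(52.2/10) + 10^(53.9/10)) = 10·log₁₀(6719000) = 68.27 dB SPL.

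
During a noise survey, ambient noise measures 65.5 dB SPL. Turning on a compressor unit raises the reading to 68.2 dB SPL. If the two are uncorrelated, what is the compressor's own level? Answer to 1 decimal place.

64.9 dB SPL

Remove the background by subtracting linear intensities:
L_src = 10·log₁₀(10^(68.2/10) − 10^(65.5/10)) = 10·log₁₀(3059000) = 64.9 dB SPL.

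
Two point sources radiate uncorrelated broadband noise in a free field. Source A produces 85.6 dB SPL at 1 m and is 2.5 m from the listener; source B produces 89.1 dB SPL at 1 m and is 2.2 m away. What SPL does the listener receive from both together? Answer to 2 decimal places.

83.54 dB SPL

At the listener: L_A = 85.6 − 20·log₁₀(2.5) = 77.641 dB; L_B = 89.1 − 20·log₁₀(2.2) = 82.252 dB.
Combined: 10·log₁₀(10^(77.641/10)+10^(82.252/10)) = 83.54 dB SPL.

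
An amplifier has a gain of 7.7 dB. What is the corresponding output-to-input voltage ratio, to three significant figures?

2.43

Voltage ratio = 10^(dB/20).
10^(7.7/20) = 10^(0.3850) = 2.43.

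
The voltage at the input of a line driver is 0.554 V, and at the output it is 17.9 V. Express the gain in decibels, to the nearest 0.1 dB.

For a voltage ratio, dB = 20·log₁₀(V₂/V₁).
20·log₁₀(17.9/0.554) = 20·log₁₀(32.31) = 30.2 dB.

30.2 dB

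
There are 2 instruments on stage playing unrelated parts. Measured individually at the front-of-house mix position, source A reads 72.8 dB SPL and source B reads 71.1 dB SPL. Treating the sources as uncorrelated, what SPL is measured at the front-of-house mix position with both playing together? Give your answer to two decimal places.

Add the sources as powers (linear), then convert back to dB:
L_total = 10·log₁₀(10^(72.8/10) + 10^(71.1/10)) = 10·log₁₀(31940000) = 75.04 dB SPL.

75.04 dB SPL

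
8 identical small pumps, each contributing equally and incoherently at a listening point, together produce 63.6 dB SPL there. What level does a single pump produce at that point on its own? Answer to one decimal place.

8 equal incoherent sources add 10·log₁₀(8) = 9.03 dB over one source.
L_one = 63.6 − 9.03 = 54.6 dB SPL.

54.6 dB SPL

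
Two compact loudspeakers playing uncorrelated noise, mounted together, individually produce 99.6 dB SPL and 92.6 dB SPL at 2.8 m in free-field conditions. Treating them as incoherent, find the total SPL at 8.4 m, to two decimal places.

90.85 dB SPL

Combined at 2.8 m: 10·log₁₀(10^(99.6/10)+10^(92.6/10)) = 100.390 dB SPL.
Then apply −20·log₁₀(8.4/2.8) = -9.542 dB → 90.85 dB SPL.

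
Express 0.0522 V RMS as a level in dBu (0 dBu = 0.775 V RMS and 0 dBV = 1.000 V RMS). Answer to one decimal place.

dBu = 20·log₁₀(V / 0.775 V).
20·log₁₀(0.0522/0.775) = -23.4 dBu.

-23.4 dBu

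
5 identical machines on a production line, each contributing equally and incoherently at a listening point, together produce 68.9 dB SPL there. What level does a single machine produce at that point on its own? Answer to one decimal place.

61.9 dB SPL

5 equal incoherent sources add 10·log₁₀(5) = 6.99 dB over one source.
L_one = 68.9 − 6.99 = 61.9 dB SPL.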